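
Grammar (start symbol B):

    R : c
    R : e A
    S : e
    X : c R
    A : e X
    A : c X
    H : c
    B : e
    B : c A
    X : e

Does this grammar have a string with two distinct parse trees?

Only B, A, X, R are reachable from B; ignoring the rest: Restricted to the reachable nonterminals, every rule has the form A → t or A → t B, and no two rules for the same A share a first terminal. The grammar encodes a DFA — one run per string.

Unambiguous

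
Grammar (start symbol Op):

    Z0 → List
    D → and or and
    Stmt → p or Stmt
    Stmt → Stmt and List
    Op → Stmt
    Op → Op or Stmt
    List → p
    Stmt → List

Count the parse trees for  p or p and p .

Parse trees for p or p and p:
  [Op [Stmt p or [Stmt [Stmt [List p]] and [List p]]]]
  [Op [Stmt [Stmt p or [Stmt [List p]]] and [List p]]]
  [Op [Op [Stmt [List p]]] or [Stmt [Stmt [List p]] and [List p]]]

3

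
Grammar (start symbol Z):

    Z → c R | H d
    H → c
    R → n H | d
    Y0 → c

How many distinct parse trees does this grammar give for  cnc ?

Parse trees for cnc:
  [Z c [R n [H c]]]

1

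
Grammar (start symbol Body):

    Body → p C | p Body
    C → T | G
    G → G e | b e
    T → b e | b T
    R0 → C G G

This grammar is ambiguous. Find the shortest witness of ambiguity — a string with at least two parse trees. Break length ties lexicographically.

p b e

length 3: p b e has 2 parse trees

Two derivations of p b e:
  Body ⇒ p C ⇒ p T ⇒ p b e
  Body ⇒ p C ⇒ p G ⇒ p b e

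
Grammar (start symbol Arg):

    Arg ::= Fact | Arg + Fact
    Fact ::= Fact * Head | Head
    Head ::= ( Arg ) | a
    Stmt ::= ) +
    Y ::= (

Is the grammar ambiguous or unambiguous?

Unambiguous

Only Arg, Fact, Head are reachable from Arg; ignoring the rest: This is a standard precedence ladder (Arg over Fact over Head), with each level left-recursive on its own operator ('+' at Arg, '*' at Fact). That structure is LR(1), hence unambiguous.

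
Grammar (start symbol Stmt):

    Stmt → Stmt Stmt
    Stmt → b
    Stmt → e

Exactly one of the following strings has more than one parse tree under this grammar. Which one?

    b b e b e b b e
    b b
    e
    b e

b b e b e b b e

b b e b e b b e: 429 trees
b b: 1 tree
e: 1 tree
b e: 1 tree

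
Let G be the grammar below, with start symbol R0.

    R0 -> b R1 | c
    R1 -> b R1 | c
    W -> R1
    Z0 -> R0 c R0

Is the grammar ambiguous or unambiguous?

(W, Z0 are unreachable from R0, so their rules don't affect L(R0).) Restricted to the reachable nonterminals, every rule has the form A → t or A → t B, and no two rules for the same A share a first terminal. The grammar encodes a DFA — one run per string.

Unambiguous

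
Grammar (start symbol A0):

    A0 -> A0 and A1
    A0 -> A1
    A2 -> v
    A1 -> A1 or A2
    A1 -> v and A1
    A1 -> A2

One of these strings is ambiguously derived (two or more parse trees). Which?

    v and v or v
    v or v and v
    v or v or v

v and v or v: 3 trees
v or v and v: 1 tree
v or v or v: 1 tree

v and v or v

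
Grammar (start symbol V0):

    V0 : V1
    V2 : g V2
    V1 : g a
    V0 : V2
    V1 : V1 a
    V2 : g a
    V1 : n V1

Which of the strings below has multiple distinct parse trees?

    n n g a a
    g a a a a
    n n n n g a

n n g a a

n n g a a: 3 trees
g a a a a: 1 tree
n n n n g a: 1 tree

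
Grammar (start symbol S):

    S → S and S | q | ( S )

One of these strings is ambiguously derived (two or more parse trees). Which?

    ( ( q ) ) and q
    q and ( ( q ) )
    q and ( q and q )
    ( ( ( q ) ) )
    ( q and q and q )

( q and q and q )

( ( q ) ) and q: 1 tree
q and ( ( q ) ): 1 tree
q and ( q and q ): 1 tree
( ( ( q ) ) ): 1 tree
( q and q and q ): 2 trees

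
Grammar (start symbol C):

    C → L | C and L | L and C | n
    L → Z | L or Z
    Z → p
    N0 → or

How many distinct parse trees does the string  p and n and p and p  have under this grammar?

3

Parse trees for p and n and p and p:
  [C [C [C [L [Z p]] and [C n]] and [L [Z p]]] and [L [Z p]]]
  [C [C [L [Z p]] and [C [C n] and [L [Z p]]]] and [L [Z p]]]
  [C [L [Z p]] and [C [C [C n] and [L [Z p]]] and [L [Z p]]]]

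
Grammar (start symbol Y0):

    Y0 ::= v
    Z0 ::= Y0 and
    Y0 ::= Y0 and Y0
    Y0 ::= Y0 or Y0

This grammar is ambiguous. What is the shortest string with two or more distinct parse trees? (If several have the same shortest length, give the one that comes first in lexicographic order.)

length 1: no string has ≥2 trees
length 3: no string has ≥2 trees
length 5: v and v and v has 2 parse trees

Two derivations of v and v and v:
  Y0 ⇒ Y0 and Y0 ⇒ v and Y0 ⇒ v and Y0 and Y0 ⇒ v and v and Y0 ⇒ v and v and v
  Y0 ⇒ Y0 and Y0 ⇒ Y0 and Y0 and Y0 ⇒ v and Y0 and Y0 ⇒ v and v and Y0 ⇒ v and v and v

v and v and v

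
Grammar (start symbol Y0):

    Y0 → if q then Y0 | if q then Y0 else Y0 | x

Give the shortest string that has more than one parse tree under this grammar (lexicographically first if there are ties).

if q then if q then x else x

length 1: no string has ≥2 trees
length 4: no string has ≥2 trees
length 6: no string has ≥2 trees
length 7: no string has ≥2 trees
length 9: if q then if q then x else x has 2 parse trees

Two derivations of if q then if q then x else x:
  Y0 ⇒ if q then Y0 ⇒ if q then if q then Y0 else Y0 ⇒ if q then if q then x else Y0 ⇒ if q then if q then x else x
  Y0 ⇒ if q then Y0 else Y0 ⇒ if q then if q then Y0 else Y0 ⇒ if q then if q then x else Y0 ⇒ if q then if q then x else x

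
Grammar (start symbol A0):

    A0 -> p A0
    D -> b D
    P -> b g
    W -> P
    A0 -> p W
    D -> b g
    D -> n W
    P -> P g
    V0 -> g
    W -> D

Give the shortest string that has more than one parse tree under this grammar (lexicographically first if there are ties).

length 3: p b g has 2 parse trees

Two derivations of p b g:
  A0 ⇒ p W ⇒ p P ⇒ p b g
  A0 ⇒ p W ⇒ p D ⇒ p b g

p b g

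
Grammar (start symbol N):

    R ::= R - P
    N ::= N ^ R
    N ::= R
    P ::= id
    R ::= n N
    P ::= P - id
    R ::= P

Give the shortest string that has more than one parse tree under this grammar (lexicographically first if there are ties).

length 1: no string has ≥2 trees
length 2: no string has ≥2 trees
length 3: id - id has 2 parse trees

Two derivations of id - id:
  N ⇒ R ⇒ R - P ⇒ P - P ⇒ id - P ⇒ id - id
  N ⇒ R ⇒ P ⇒ P - id ⇒ id - id

id - id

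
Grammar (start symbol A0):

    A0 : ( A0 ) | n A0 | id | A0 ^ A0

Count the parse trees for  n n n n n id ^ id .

6

Parse trees for n n n n n id ^ id:
  [A0 n [A0 n [A0 n [A0 n [A0 n [A0 [A0 id] ^ [A0 id]]]]]]]
  [A0 n [A0 n [A0 n [A0 n [A0 [A0 n [A0 id]] ^ [A0 id]]]]]]
  [A0 n [A0 n [A0 n [A0 [A0 n [A0 n [A0 id]]] ^ [A0 id]]]]]
  [A0 n [A0 n [A0 [A0 n [A0 n [A0 n [A0 id]]]] ^ [A0 id]]]]
  [A0 n [A0 [A0 n [A0 n [A0 n [A0 n [A0 id]]]]] ^ [A0 id]]]
  [A0 [A0 n [A0 n [A0 n [A0 n [A0 n [A0 id]]]]]] ^ [A0 id]]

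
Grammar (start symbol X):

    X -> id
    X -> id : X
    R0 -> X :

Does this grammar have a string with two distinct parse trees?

Only X is reachable from X; ignoring the rest: Right-recursive list with a separator: after each atom, whether the separator follows determines the rule. One parse per string.

Unambiguous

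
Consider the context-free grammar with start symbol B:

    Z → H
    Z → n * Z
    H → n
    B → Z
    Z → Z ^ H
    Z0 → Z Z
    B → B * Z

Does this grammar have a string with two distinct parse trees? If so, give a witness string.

Ambiguous

Witness: n * n

Derivation 1: B ⇒ Z ⇒ n * Z ⇒ n * H ⇒ n * n
Derivation 2: B ⇒ B * Z ⇒ Z * Z ⇒ H * Z ⇒ n * Z ⇒ n * H ⇒ n * n

Two distinct leftmost derivations for the same string.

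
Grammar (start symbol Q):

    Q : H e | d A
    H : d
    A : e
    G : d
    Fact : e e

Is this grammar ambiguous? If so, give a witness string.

Witness: d e

Derivation 1: Q ⇒ H e ⇒ d e
Derivation 2: Q ⇒ d A ⇒ d e

Two distinct leftmost derivations for the same string.

Ambiguous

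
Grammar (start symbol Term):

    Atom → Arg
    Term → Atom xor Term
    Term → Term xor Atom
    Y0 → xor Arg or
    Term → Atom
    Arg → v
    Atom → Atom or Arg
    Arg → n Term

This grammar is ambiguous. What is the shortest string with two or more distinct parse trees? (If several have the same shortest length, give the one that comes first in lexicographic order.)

length 1: no string has ≥2 trees
length 2: no string has ≥2 trees
length 3: v xor v has 2 parse trees

Two derivations of v xor v:
  Term ⇒ Atom xor Term ⇒ Arg xor Term ⇒ v xor Term ⇒ v xor Atom ⇒ v xor Arg ⇒ v xor v
  Term ⇒ Term xor Atom ⇒ Atom xor Atom ⇒ Arg xor Atom ⇒ v xor Atom ⇒ v xor Arg ⇒ v xor v

v xor v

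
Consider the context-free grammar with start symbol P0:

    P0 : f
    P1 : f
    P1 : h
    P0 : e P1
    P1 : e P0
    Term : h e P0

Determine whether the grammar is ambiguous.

Unambiguous

(Term is unreachable from P0, so its rules don't affect L(P0).) Restricted to the reachable nonterminals, every rule has the form A → t or A → t B, and no two rules for the same A share a first terminal. The grammar encodes a DFA — one run per string.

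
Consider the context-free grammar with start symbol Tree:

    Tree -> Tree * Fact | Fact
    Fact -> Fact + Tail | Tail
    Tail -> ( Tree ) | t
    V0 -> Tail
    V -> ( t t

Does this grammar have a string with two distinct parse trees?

(V0, V are unreachable from Tree, so their rules don't affect L(Tree).) Tree → Tree * Fact | Fact  ;  Fact → Fact + Tail | Tail  — a left-associative chain with Tail at the bottom. Each string factors uniquely by precedence.

Unambiguous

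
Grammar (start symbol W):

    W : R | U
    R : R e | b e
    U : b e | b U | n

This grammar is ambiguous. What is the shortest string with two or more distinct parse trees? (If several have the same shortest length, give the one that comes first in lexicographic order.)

length 1: no string has ≥2 trees
length 2: b e has 2 parse trees

Two derivations of b e:
  W ⇒ R ⇒ b e
  W ⇒ U ⇒ b e

b e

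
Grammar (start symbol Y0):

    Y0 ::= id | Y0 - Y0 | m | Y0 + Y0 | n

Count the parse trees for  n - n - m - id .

Parse trees for n - n - m - id:
  [Y0 [Y0 n] - [Y0 [Y0 n] - [Y0 [Y0 m] - [Y0 id]]]]
  [Y0 [Y0 n] - [Y0 [Y0 [Y0 n] - [Y0 m]] - [Y0 id]]]
  [Y0 [Y0 [Y0 n] - [Y0 n]] - [Y0 [Y0 m] - [Y0 id]]]
  [Y0 [Y0 [Y0 n] - [Y0 [Y0 n] - [Y0 m]]] - [Y0 id]]
  [Y0 [Y0 [Y0 [Y0 n] - [Y0 n]] - [Y0 m]] - [Y0 id]]

5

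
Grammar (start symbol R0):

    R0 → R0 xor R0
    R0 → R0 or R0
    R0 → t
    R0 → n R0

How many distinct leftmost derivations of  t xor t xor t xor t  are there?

Parse trees for t xor t xor t xor t:
  [R0 [R0 t] xor [R0 [R0 t] xor [R0 [R0 t] xor [R0 t]]]]
  [R0 [R0 t] xor [R0 [R0 [R0 t] xor [R0 t]] xor [R0 t]]]
  [R0 [R0 [R0 t] xor [R0 t]] xor [R0 [R0 t] xor [R0 t]]]
  [R0 [R0 [R0 t] xor [R0 [R0 t] xor [R0 t]]] xor [R0 t]]
  [R0 [R0 [R0 [R0 t] xor [R0 t]] xor [R0 t]] xor [R0 t]]

5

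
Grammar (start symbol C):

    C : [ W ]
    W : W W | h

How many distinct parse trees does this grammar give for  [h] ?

Parse trees for [h]:
  [C [ [W h] ]]

1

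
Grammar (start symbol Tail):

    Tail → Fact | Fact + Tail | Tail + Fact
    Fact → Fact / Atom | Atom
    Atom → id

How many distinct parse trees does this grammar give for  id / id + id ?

2

Parse trees for id / id + id:
  [Tail [Fact [Fact [Atom id]] / [Atom id]] + [Tail [Fact [Atom id]]]]
  [Tail [Tail [Fact [Fact [Atom id]] / [Atom id]]] + [Fact [Atom id]]]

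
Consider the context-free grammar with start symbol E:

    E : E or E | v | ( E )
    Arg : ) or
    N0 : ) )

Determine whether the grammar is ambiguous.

Witness: v or v or v

Derivation 1: E ⇒ E or E ⇒ E or E or E ⇒ v or E or E ⇒ v or v or E ⇒ v or v or v
Derivation 2: E ⇒ E or E ⇒ v or E ⇒ v or E or E ⇒ v or v or E ⇒ v or v or v

Two distinct leftmost derivations for the same string.

Ambiguous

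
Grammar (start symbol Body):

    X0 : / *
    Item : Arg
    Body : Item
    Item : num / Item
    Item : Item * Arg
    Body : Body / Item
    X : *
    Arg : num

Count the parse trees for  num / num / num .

4

Parse trees for num / num / num:
  [Body [Item num / [Item num / [Item [Arg num]]]]]
  [Body [Body [Item [Arg num]]] / [Item num / [Item [Arg num]]]]
  [Body [Body [Item num / [Item [Arg num]]]] / [Item [Arg num]]]
  [Body [Body [Body [Item [Arg num]]] / [Item [Arg num]]] / [Item [Arg num]]]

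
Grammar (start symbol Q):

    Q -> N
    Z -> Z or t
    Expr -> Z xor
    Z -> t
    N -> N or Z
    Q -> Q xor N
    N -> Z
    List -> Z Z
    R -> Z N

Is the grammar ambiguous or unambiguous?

Ambiguous

Witness: t or t

Derivation 1: Q ⇒ N ⇒ N or Z ⇒ Z or Z ⇒ t or Z ⇒ t or t
Derivation 2: Q ⇒ N ⇒ Z ⇒ Z or t ⇒ t or t

Two distinct leftmost derivations for the same string.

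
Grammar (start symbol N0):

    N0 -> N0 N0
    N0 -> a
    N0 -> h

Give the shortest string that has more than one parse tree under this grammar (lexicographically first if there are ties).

length 1: no string has ≥2 trees
length 2: no string has ≥2 trees
length 3: a a a has 2 parse trees

Two derivations of a a a:
  N0 ⇒ N0 N0 ⇒ N0 N0 N0 ⇒ a N0 N0 ⇒ a a N0 ⇒ a a a
  N0 ⇒ N0 N0 ⇒ a N0 ⇒ a N0 N0 ⇒ a a N0 ⇒ a a a

a a a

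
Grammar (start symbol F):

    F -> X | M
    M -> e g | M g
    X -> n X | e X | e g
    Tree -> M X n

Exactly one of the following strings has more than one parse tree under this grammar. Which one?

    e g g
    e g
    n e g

e g g: 1 tree
e g: 2 trees
n e g: 1 tree

e g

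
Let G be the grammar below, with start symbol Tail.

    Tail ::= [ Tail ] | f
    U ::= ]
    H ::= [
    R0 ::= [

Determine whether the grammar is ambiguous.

Unambiguous

(U, H, R0 are unreachable from Tail, so their rules don't affect L(Tail).) L(Tail) is { openⁿ atom closeⁿ : n ≥ 0 }. The bracket depth fixes n, and the derivation is forced at every step.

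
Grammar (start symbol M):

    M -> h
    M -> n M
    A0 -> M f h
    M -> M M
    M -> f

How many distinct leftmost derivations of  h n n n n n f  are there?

Parse trees for h n n n n n f:
  [M [M h] [M n [M n [M n [M n [M n [M f]]]]]]]

1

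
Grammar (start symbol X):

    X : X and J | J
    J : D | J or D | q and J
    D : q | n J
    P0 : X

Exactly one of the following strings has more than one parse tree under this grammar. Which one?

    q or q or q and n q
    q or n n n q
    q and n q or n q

q and n q or n q

q or q or q and n q: 1 tree
q or n n n q: 1 tree
q and n q or n q: 5 trees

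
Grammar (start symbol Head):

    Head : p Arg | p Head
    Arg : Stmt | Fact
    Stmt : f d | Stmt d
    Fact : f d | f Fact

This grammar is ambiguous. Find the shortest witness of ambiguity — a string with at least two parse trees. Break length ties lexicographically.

p f d

length 3: p f d has 2 parse trees

Two derivations of p f d:
  Head ⇒ p Arg ⇒ p Stmt ⇒ p f d
  Head ⇒ p Arg ⇒ p Fact ⇒ p f d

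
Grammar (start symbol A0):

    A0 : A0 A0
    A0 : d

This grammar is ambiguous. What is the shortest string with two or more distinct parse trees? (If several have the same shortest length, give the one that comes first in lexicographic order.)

length 1: no string has ≥2 trees
length 2: no string has ≥2 trees
length 3: d d d has 2 parse trees

Two derivations of d d d:
  A0 ⇒ A0 A0 ⇒ A0 A0 A0 ⇒ d A0 A0 ⇒ d d A0 ⇒ d d d
  A0 ⇒ A0 A0 ⇒ d A0 ⇒ d A0 A0 ⇒ d d A0 ⇒ d d d

d d d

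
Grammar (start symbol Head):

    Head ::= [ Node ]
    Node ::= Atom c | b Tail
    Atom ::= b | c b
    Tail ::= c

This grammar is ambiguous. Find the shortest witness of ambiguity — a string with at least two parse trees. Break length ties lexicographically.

length 4: [ b c ] has 2 parse trees

Two derivations of [ b c ]:
  Head ⇒ [ Node ] ⇒ [ Atom c ] ⇒ [ b c ]
  Head ⇒ [ Node ] ⇒ [ b Tail ] ⇒ [ b c ]

[ b c ]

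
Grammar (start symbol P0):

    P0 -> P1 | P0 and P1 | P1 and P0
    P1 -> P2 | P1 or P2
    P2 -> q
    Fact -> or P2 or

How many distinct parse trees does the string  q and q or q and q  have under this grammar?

Parse trees for q and q or q and q:
  [P0 [P0 [P0 [P1 [P2 q]]] and [P1 [P1 [P2 q]] or [P2 q]]] and [P1 [P2 q]]]
  [P0 [P0 [P1 [P2 q]] and [P0 [P1 [P1 [P2 q]] or [P2 q]]]] and [P1 [P2 q]]]
  [P0 [P1 [P2 q]] and [P0 [P0 [P1 [P1 [P2 q]] or [P2 q]]] and [P1 [P2 q]]]]
  [P0 [P1 [P2 q]] and [P0 [P1 [P1 [P2 q]] or [P2 q]] and [P0 [P1 [P2 q]]]]]

4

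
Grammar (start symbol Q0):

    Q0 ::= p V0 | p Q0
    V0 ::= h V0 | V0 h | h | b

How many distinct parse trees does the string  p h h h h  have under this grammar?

8

Parse trees for p h h h h:
  [Q0 p [V0 h [V0 h [V0 h [V0 h]]]]]
  [Q0 p [V0 h [V0 h [V0 [V0 h] h]]]]
  [Q0 p [V0 h [V0 [V0 h [V0 h]] h]]]
  [Q0 p [V0 h [V0 [V0 [V0 h] h] h]]]
  [Q0 p [V0 [V0 h [V0 h [V0 h]]] h]]
  [Q0 p [V0 [V0 h [V0 [V0 h] h]] h]]
  [Q0 p [V0 [V0 [V0 h [V0 h]] h] h]]
  [Q0 p [V0 [V0 [V0 [V0 h] h] h] h]]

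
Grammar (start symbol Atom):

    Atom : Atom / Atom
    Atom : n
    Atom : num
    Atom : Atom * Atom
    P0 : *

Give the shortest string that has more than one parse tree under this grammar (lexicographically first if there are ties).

n * n * n

length 1: no string has ≥2 trees
length 3: no string has ≥2 trees
length 5: n * n * n has 2 parse trees

Two derivations of n * n * n:
  Atom ⇒ Atom * Atom ⇒ n * Atom ⇒ n * Atom * Atom ⇒ n * n * Atom ⇒ n * n * n
  Atom ⇒ Atom * Atom ⇒ Atom * Atom * Atom ⇒ n * Atom * Atom ⇒ n * n * Atom ⇒ n * n * n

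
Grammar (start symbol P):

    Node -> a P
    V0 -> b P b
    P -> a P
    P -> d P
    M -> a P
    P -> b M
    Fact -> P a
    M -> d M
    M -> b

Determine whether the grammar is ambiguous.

Only P, M are reachable from P; ignoring the rest: Each reachable nonterminal has at most one production per leading terminal, and all productions are right-linear; the derivation is determined token-by-token.

Unambiguous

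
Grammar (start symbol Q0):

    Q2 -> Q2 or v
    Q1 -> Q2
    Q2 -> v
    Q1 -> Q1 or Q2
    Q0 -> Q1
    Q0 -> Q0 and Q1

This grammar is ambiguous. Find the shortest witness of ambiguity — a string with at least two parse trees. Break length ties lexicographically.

v or v

length 1: no string has ≥2 trees
length 3: v or v has 2 parse trees

Two derivations of v or v:
  Q0 ⇒ Q1 ⇒ Q2 ⇒ Q2 or v ⇒ v or v
  Q0 ⇒ Q1 ⇒ Q1 or Q2 ⇒ Q2 or Q2 ⇒ v or Q2 ⇒ v or v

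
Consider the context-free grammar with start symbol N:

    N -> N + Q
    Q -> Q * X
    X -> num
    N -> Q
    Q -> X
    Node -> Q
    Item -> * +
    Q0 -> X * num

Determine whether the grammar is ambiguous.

Unambiguous

Only N, Q, X are reachable from N; ignoring the rest: This is a standard precedence ladder (N over Q over X), with each level left-recursive on its own operator ('+' at N, '*' at Q). That structure is LR(1), hence unambiguous.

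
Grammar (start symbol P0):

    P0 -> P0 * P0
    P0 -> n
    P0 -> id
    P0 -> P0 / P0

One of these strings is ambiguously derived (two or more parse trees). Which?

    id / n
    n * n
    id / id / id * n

id / n: 1 tree
n * n: 1 tree
id / id / id * n: 5 trees

id / id / id * n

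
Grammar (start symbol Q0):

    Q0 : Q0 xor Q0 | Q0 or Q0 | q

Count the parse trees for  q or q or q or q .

Parse trees for q or q or q or q:
  [Q0 [Q0 q] or [Q0 [Q0 q] or [Q0 [Q0 q] or [Q0 q]]]]
  [Q0 [Q0 q] or [Q0 [Q0 [Q0 q] or [Q0 q]] or [Q0 q]]]
  [Q0 [Q0 [Q0 q] or [Q0 q]] or [Q0 [Q0 q] or [Q0 q]]]
  [Q0 [Q0 [Q0 q] or [Q0 [Q0 q] or [Q0 q]]] or [Q0 q]]
  [Q0 [Q0 [Q0 [Q0 q] or [Q0 q]] or [Q0 q]] or [Q0 q]]

5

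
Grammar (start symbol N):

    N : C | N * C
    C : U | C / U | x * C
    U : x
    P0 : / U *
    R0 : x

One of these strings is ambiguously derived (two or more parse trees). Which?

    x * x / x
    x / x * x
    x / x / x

x * x / x

x * x / x: 3 trees
x / x * x: 1 tree
x / x / x: 1 tree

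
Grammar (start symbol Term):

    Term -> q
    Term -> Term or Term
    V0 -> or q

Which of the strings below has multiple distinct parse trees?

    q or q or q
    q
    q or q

q or q or q: 2 trees
q: 1 tree
q or q: 1 tree

q or q or q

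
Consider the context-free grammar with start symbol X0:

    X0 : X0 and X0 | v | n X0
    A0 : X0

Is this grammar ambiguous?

Witness: n v and v

Derivation 1: X0 ⇒ X0 and X0 ⇒ n X0 and X0 ⇒ n v and X0 ⇒ n v and v
Derivation 2: X0 ⇒ n X0 ⇒ n X0 and X0 ⇒ n v and X0 ⇒ n v and v

Two distinct leftmost derivations for the same string.

Ambiguous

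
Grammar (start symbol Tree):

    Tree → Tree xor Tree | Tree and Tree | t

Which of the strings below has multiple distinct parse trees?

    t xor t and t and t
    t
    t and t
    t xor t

t xor t and t and t

t xor t and t and t: 5 trees
t: 1 tree
t and t: 1 tree
t xor t: 1 tree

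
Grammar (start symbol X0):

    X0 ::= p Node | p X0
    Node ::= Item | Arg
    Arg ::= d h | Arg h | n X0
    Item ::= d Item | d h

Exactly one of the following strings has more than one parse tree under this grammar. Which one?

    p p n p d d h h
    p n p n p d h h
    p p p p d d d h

p n p n p d h h

p p n p d d h h: 1 tree
p n p n p d h h: 5 trees
p p p p d d d h: 1 tree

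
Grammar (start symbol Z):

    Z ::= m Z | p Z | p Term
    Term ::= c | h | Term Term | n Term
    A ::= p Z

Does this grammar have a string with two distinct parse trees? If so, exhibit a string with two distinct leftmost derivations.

Ambiguous

Witness: p c c c

Derivation 1: Z ⇒ p Term ⇒ p Term Term ⇒ p c Term ⇒ p c Term Term ⇒ p c c Term ⇒ p c c c
Derivation 2: Z ⇒ p Term ⇒ p Term Term ⇒ p Term Term Term ⇒ p c Term Term ⇒ p c c Term ⇒ p c c c

Two distinct leftmost derivations for the same string.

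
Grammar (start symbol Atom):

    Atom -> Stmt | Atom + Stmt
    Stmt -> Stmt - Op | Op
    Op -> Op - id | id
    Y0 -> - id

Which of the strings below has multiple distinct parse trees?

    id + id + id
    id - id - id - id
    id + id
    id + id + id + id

id + id + id: 1 tree
id - id - id - id: 8 trees
id + id: 1 tree
id + id + id + id: 1 tree

id - id - id - id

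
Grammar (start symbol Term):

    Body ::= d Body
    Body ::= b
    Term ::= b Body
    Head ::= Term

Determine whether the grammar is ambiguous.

Unambiguous

Only Term, Body are reachable from Term; ignoring the rest: The reachable rules are right-linear with at most one rule per (nonterminal, next-terminal) pair. Each input token forces the next rule, so parsing is deterministic.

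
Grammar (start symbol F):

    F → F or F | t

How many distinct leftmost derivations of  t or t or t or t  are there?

Parse trees for t or t or t or t:
  [F [F t] or [F [F t] or [F [F t] or [F t]]]]
  [F [F t] or [F [F [F t] or [F t]] or [F t]]]
  [F [F [F t] or [F t]] or [F [F t] or [F t]]]
  [F [F [F t] or [F [F t] or [F t]]] or [F t]]
  [F [F [F [F t] or [F t]] or [F t]] or [F t]]

5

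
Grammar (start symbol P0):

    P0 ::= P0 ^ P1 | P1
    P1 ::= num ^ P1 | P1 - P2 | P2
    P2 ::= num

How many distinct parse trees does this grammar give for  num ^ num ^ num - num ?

7

Parse trees for num ^ num ^ num - num:
  [P0 [P0 [P1 [P2 num]]] ^ [P1 num ^ [P1 [P1 [P2 num]] - [P2 num]]]]
  [P0 [P0 [P1 [P2 num]]] ^ [P1 [P1 num ^ [P1 [P2 num]]] - [P2 num]]]
  [P0 [P0 [P0 [P1 [P2 num]]] ^ [P1 [P2 num]]] ^ [P1 [P1 [P2 num]] - [P2 num]]]
  [P0 [P0 [P1 num ^ [P1 [P2 num]]]] ^ [P1 [P1 [P2 num]] - [P2 num]]]
  [P0 [P1 num ^ [P1 num ^ [P1 [P1 [P2 num]] - [P2 num]]]]]
  [P0 [P1 num ^ [P1 [P1 num ^ [P1 [P2 num]]] - [P2 num]]]]
  [P0 [P1 [P1 num ^ [P1 num ^ [P1 [P2 num]]]] - [P2 num]]]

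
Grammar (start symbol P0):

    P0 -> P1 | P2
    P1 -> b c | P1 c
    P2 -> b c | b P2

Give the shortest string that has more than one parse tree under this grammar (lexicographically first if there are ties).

length 2: b c has 2 parse trees

Two derivations of b c:
  P0 ⇒ P1 ⇒ b c
  P0 ⇒ P2 ⇒ b c

b c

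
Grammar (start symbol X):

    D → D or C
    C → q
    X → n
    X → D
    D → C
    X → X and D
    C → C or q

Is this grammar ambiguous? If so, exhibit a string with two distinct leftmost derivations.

Witness: q or q

Derivation 1: X ⇒ D ⇒ D or C ⇒ C or C ⇒ q or C ⇒ q or q
Derivation 2: X ⇒ D ⇒ C ⇒ C or q ⇒ q or q

Two distinct leftmost derivations for the same string.

Ambiguous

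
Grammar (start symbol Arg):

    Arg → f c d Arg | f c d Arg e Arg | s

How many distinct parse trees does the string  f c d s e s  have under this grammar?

1

Parse trees for f c d s e s:
  [Arg f c d [Arg s] e [Arg s]]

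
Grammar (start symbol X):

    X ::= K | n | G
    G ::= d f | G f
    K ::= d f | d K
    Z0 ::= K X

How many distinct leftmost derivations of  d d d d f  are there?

1

Parse trees for d d d d f:
  [X [K d [K d [K d [K d f]]]]]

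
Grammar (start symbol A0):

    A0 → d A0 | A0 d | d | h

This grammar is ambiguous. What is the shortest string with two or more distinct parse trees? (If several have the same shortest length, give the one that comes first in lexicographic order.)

length 1: no string has ≥2 trees
length 2: d d has 2 parse trees

Two derivations of d d:
  A0 ⇒ d A0 ⇒ d d
  A0 ⇒ A0 d ⇒ d d

d d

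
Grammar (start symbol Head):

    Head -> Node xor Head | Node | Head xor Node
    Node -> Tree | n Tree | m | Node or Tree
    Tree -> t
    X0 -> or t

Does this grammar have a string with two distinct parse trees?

Witness: m xor m

Derivation 1: Head ⇒ Node xor Head ⇒ m xor Head ⇒ m xor Node ⇒ m xor m
Derivation 2: Head ⇒ Head xor Node ⇒ Node xor Node ⇒ m xor Node ⇒ m xor m

Two distinct leftmost derivations for the same string.

Ambiguous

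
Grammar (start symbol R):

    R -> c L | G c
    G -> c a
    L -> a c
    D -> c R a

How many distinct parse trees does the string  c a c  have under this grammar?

Parse trees for c a c:
  [R c [L a c]]
  [R [G c a] c]

2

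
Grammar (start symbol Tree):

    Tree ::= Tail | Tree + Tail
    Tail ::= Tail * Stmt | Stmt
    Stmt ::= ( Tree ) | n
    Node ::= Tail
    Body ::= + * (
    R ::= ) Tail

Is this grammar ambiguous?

(Node, Body, R are unreachable from Tree, so their rules don't affect L(Tree).) Tree → Tree + Tail | Tail  ;  Tail → Tail * Stmt | Stmt  — a left-associative chain with Stmt at the bottom. Each string factors uniquely by precedence.

Unambiguous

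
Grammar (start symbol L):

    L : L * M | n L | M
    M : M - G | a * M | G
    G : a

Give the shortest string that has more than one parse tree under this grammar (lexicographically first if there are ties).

length 1: no string has ≥2 trees
length 2: no string has ≥2 trees
length 3: a * a has 2 parse trees

Two derivations of a * a:
  L ⇒ L * M ⇒ M * M ⇒ G * M ⇒ a * M ⇒ a * G ⇒ a * a
  L ⇒ M ⇒ a * M ⇒ a * G ⇒ a * a

a * a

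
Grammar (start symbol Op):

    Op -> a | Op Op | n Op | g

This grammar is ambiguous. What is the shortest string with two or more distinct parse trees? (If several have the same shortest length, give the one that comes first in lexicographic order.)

a a a

length 1: no string has ≥2 trees
length 2: no string has ≥2 trees
length 3: a a a has 2 parse trees

Two derivations of a a a:
  Op ⇒ Op Op ⇒ a Op ⇒ a Op Op ⇒ a a Op ⇒ a a a
  Op ⇒ Op Op ⇒ Op Op Op ⇒ a Op Op ⇒ a a Op ⇒ a a a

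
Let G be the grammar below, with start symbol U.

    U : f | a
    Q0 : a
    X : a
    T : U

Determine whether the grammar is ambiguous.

Unambiguous

(Q0, X, T are unreachable from U, so their rules don't affect L(U).) Restricted to the reachable nonterminals, every rule has the form A → t or A → t B, and no two rules for the same A share a first terminal. The grammar encodes a DFA — one run per string.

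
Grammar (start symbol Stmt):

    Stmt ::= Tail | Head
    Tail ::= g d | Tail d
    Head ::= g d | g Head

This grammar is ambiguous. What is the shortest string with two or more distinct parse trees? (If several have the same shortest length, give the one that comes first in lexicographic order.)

g d

length 2: g d has 2 parse trees

Two derivations of g d:
  Stmt ⇒ Tail ⇒ g d
  Stmt ⇒ Head ⇒ g d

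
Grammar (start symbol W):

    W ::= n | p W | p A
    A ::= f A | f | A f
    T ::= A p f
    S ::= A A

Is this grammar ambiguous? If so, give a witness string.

Ambiguous

Witness: p f f

Derivation 1: W ⇒ p A ⇒ p f A ⇒ p f f
Derivation 2: W ⇒ p A ⇒ p A f ⇒ p f f

Two distinct leftmost derivations for the same string.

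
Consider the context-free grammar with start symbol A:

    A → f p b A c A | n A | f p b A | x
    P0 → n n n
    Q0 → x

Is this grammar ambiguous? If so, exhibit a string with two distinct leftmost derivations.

Ambiguous

Witness: f p b f p b x c x

Derivation 1: A ⇒ f p b A c A ⇒ f p b f p b A c A ⇒ f p b f p b x c A ⇒ f p b f p b x c x
Derivation 2: A ⇒ f p b A ⇒ f p b f p b A c A ⇒ f p b f p b x c A ⇒ f p b f p b x c x

Two distinct leftmost derivations for the same string.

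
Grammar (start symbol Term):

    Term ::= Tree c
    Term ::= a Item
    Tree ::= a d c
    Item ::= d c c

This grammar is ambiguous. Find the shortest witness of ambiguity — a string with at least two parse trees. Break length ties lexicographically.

a d c c

length 4: a d c c has 2 parse trees

Two derivations of a d c c:
  Term ⇒ Tree c ⇒ a d c c
  Term ⇒ a Item ⇒ a d c c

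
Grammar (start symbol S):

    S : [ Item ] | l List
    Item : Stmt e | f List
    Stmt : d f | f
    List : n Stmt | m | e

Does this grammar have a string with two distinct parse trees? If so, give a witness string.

Ambiguous

Witness: [ f e ]

Derivation 1: S ⇒ [ Item ] ⇒ [ Stmt e ] ⇒ [ f e ]
Derivation 2: S ⇒ [ Item ] ⇒ [ f List ] ⇒ [ f e ]

Two distinct leftmost derivations for the same string.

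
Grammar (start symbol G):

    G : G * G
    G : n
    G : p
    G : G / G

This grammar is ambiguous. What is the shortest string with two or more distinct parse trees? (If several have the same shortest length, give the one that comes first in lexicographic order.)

n * n * n

length 1: no string has ≥2 trees
length 3: no string has ≥2 trees
length 5: n * n * n has 2 parse trees

Two derivations of n * n * n:
  G ⇒ G * G ⇒ G * G * G ⇒ n * G * G ⇒ n * n * G ⇒ n * n * n
  G ⇒ G * G ⇒ n * G ⇒ n * G * G ⇒ n * n * G ⇒ n * n * n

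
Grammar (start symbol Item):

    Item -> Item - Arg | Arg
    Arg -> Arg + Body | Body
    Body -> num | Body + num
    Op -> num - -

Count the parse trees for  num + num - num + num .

4

Parse trees for num + num - num + num:
  [Item [Item [Arg [Arg [Body num]] + [Body num]]] - [Arg [Arg [Body num]] + [Body num]]]
  [Item [Item [Arg [Arg [Body num]] + [Body num]]] - [Arg [Body [Body num] + num]]]
  [Item [Item [Arg [Body [Body num] + num]]] - [Arg [Arg [Body num]] + [Body num]]]
  [Item [Item [Arg [Body [Body num] + num]]] - [Arg [Body [Body num] + num]]]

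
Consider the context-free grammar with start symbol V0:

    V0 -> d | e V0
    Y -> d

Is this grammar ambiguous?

Unambiguous

Only V0 is reachable from V0; ignoring the rest: Each reachable nonterminal has at most one production per leading terminal, and all productions are right-linear; the derivation is determined token-by-token.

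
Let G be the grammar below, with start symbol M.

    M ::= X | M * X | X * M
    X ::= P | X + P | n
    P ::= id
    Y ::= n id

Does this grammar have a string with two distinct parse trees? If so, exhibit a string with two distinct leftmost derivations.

Witness: id * id

Derivation 1: M ⇒ M * X ⇒ X * X ⇒ P * X ⇒ id * X ⇒ id * P ⇒ id * id
Derivation 2: M ⇒ X * M ⇒ P * M ⇒ id * M ⇒ id * X ⇒ id * P ⇒ id * id

Two distinct leftmost derivations for the same string.

Ambiguous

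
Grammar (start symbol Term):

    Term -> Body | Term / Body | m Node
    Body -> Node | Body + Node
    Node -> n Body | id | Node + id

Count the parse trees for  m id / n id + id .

4

Parse trees for m id / n id + id:
  [Term [Term m [Node id]] / [Body [Node n [Body [Node [Node id] + id]]]]]
  [Term [Term m [Node id]] / [Body [Node n [Body [Body [Node id]] + [Node id]]]]]
  [Term [Term m [Node id]] / [Body [Node [Node n [Body [Node id]]] + id]]]
  [Term [Term m [Node id]] / [Body [Body [Node n [Body [Node id]]]] + [Node id]]]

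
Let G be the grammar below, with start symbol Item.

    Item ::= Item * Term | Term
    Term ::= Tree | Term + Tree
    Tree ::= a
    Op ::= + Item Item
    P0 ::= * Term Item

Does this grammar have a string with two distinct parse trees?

Only Item, Term, Tree are reachable from Item; ignoring the rest: The grammar is stratified — Item handles '*' (left-recursive), Term handles '+', Tree atoms. Each operator has a fixed associativity and precedence level, so every string has one parse.

Unambiguous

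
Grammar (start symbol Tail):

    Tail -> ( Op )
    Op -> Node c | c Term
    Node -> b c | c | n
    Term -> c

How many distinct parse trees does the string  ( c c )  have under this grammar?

2

Parse trees for ( c c ):
  [Tail ( [Op [Node c] c] )]
  [Tail ( [Op c [Term c]] )]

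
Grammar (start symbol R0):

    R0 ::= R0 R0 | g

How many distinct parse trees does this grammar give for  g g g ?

2

Parse trees for g g g:
  [R0 [R0 g] [R0 [R0 g] [R0 g]]]
  [R0 [R0 [R0 g] [R0 g]] [R0 g]]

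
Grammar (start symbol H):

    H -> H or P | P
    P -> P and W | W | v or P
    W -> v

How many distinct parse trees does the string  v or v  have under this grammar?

2

Parse trees for v or v:
  [H [H [P [W v]]] or [P [W v]]]
  [H [P v or [P [W v]]]]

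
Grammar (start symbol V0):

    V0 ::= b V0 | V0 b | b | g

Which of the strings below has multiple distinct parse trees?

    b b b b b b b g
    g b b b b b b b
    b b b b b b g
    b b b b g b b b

b b b b g b b b

b b b b b b b g: 1 tree
g b b b b b b b: 1 tree
b b b b b b g: 1 tree
b b b b g b b b: 35 trees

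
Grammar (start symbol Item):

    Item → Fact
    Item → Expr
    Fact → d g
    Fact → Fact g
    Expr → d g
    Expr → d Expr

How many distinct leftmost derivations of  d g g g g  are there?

1

Parse trees for d g g g g:
  [Item [Fact [Fact [Fact [Fact d g] g] g] g]]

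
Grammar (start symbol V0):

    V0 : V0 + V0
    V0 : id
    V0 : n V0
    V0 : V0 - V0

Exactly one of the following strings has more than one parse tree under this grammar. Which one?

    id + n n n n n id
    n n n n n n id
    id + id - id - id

id + id - id - id

id + n n n n n id: 1 tree
n n n n n n id: 1 tree
id + id - id - id: 5 trees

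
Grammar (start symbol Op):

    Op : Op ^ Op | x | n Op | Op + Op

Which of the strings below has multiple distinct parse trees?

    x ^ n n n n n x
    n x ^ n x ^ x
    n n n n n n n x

x ^ n n n n n x: 1 tree
n x ^ n x ^ x: 7 trees
n n n n n n n x: 1 tree

n x ^ n x ^ x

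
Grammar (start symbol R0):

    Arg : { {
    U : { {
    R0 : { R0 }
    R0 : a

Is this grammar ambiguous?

Unambiguous

Only R0 is reachable from R0; ignoring the rest: Each string is a nest of matched brackets around a single atom. An opening bracket forces the recursive rule; an atom forces the base rule.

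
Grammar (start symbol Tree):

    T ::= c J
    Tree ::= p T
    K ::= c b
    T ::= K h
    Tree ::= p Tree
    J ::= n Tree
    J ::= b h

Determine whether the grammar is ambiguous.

Ambiguous

Witness: p c b h

Derivation 1: Tree ⇒ p T ⇒ p c J ⇒ p c b h
Derivation 2: Tree ⇒ p T ⇒ p K h ⇒ p c b h

Two distinct leftmost derivations for the same string.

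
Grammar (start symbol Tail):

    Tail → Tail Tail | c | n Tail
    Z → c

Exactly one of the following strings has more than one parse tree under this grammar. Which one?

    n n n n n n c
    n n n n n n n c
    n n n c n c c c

n n n c n c c c

n n n n n n c: 1 tree
n n n n n n n c: 1 tree
n n n c n c c c: 70 trees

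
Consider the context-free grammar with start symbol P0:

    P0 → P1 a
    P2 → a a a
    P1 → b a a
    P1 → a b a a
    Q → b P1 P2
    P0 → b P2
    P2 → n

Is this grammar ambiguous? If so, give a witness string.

Witness: b a a a

Derivation 1: P0 ⇒ P1 a ⇒ b a a a
Derivation 2: P0 ⇒ b P2 ⇒ b a a a

Two distinct leftmost derivations for the same string.

Ambiguous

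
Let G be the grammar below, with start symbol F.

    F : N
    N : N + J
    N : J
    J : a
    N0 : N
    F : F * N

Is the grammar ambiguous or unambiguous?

Unambiguous

(N0 is unreachable from F, so its rules don't affect L(F).) F → F * N | N  ;  N → N + J | J  — a left-associative chain with J at the bottom. Each string factors uniquely by precedence.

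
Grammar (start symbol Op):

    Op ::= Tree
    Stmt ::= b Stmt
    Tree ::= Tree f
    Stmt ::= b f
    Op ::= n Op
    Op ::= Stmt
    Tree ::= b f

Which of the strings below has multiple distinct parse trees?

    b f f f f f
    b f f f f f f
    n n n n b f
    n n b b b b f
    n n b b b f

b f f f f f: 1 tree
b f f f f f f: 1 tree
n n n n b f: 2 trees
n n b b b b f: 1 tree
n n b b b f: 1 tree

n n n n b f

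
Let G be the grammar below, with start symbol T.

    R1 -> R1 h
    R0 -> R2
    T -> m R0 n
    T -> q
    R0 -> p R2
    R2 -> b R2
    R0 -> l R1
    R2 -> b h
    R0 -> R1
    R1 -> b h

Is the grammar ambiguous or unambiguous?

Ambiguous

Witness: m b h n

Derivation 1: T ⇒ m R0 n ⇒ m R2 n ⇒ m b h n
Derivation 2: T ⇒ m R0 n ⇒ m R1 n ⇒ m b h n

Two distinct leftmost derivations for the same string.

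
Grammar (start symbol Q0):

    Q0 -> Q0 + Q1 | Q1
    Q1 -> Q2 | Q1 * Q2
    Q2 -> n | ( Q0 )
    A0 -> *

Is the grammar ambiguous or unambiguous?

Unambiguous

Only Q0, Q1, Q2 are reachable from Q0; ignoring the rest: The grammar is stratified — Q0 handles '+' (left-recursive), Q1 handles '*', Q2 atoms. Each operator has a fixed associativity and precedence level, so every string has one parse.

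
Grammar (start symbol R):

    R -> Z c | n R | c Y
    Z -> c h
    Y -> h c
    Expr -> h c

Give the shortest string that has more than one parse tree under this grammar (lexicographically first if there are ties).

c h c

length 3: c h c has 2 parse trees

Two derivations of c h c:
  R ⇒ Z c ⇒ c h c
  R ⇒ c Y ⇒ c h c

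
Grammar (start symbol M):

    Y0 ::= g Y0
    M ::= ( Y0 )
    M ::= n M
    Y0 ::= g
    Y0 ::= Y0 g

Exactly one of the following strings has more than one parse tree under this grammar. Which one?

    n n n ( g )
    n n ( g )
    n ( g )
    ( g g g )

n n n ( g ): 1 tree
n n ( g ): 1 tree
n ( g ): 1 tree
( g g g ): 4 trees

( g g g )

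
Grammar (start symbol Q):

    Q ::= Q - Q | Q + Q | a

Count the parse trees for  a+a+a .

Parse trees for a+a+a:
  [Q [Q a] + [Q [Q a] + [Q a]]]
  [Q [Q [Q a] + [Q a]] + [Q a]]

2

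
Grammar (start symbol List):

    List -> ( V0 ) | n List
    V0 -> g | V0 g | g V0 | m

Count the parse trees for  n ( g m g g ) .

Parse trees for n ( g m g g ):
  [List n [List ( [V0 [V0 [V0 g [V0 m]] g] g] )]]
  [List n [List ( [V0 [V0 g [V0 [V0 m] g]] g] )]]
  [List n [List ( [V0 g [V0 [V0 [V0 m] g] g]] )]]

3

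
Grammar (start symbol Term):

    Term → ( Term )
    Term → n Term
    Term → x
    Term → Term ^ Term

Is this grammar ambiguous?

Witness: n x ^ x

Derivation 1: Term ⇒ n Term ⇒ n Term ^ Term ⇒ n x ^ Term ⇒ n x ^ x
Derivation 2: Term ⇒ Term ^ Term ⇒ n Term ^ Term ⇒ n x ^ Term ⇒ n x ^ x

Two distinct leftmost derivations for the same string.

Ambiguous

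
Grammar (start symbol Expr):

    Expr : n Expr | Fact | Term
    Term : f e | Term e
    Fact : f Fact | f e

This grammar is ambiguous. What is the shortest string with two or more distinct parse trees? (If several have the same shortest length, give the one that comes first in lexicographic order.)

f e

length 2: f e has 2 parse trees

Two derivations of f e:
  Expr ⇒ Fact ⇒ f e
  Expr ⇒ Term ⇒ f e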